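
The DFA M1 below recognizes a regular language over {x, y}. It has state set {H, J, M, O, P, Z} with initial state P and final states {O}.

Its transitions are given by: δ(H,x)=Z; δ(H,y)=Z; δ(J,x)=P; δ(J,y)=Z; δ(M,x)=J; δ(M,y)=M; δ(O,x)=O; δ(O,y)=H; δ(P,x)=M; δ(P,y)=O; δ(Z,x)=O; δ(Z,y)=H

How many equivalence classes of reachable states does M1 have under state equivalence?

P0 = {O} | {H,J,M,P,Z}.
On input x, block {H,J,M,P,Z} splits into {H,J,M,P} and {Z}.
Split {H,J,M,P} by δ(·,x) → {J,M,P} and {H}.
Refine {J,M,P} on symbol y: members go to different blocks, giving {P} and {M} and {J}.
Stable partition: {O} | {P} | {Z} | {H} | {M} | {J} — 6 equivalence classes.

6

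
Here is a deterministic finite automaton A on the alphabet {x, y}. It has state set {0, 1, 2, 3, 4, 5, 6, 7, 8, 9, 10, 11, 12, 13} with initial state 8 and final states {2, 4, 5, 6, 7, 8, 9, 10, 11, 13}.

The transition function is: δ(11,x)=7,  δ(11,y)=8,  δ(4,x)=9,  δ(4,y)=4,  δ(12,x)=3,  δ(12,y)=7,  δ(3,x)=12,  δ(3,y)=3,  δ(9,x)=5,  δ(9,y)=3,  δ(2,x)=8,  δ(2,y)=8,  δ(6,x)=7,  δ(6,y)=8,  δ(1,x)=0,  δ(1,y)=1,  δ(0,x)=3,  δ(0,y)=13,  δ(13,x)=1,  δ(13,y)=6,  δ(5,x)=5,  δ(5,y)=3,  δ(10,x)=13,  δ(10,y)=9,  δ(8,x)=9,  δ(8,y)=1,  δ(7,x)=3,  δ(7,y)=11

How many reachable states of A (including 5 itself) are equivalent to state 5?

3

First remove the unreachable states {2,4,10}; 11 states remain.
Initial partition by acceptance: {5,6,7,8,9,11,13} | {0,1,3,12}.
On input x, block {5,6,7,8,9,11,13} splits into {5,6,8,9,11} and {7,13}.
On input x, block {5,6,8,9,11} splits into {5,8,9} and {6,11}.
Refine {0,1,3,12} on symbol y: members go to different blocks, giving {0,12} and {1,3}.
No further refinement is possible. Final partition (5 blocks): {5,8,9} | {0,12} | {7,13} | {6,11} | {1,3}.
The equivalence class containing 5 is {5,8,9}, of size 3.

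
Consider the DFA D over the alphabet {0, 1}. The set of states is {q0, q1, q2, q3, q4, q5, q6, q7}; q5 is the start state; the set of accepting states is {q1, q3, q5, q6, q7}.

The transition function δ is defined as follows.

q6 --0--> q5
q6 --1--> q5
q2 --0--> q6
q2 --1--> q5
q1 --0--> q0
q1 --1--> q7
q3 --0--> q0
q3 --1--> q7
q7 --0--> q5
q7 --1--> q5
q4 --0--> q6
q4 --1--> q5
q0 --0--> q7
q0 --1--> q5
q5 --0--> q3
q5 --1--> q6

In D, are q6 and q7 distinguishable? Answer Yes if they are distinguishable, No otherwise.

No

States {q1,q2,q4} cannot be reached from the start state, so discard them.
P0 = {q3,q5,q6,q7} | {q0}.
Refine {q3,q5,q6,q7} on symbol 0: members go to different blocks, giving {q5,q6,q7} and {q3}.
Refine {q5,q6,q7} on symbol 0: members go to different blocks, giving {q6,q7} and {q5}.
The partition is now stable with 4 blocks: {q6,q7} | {q0} | {q3} | {q5}.
q6 and q7 lie in the same block of the stable partition, so they are equivalent — no string distinguishes them.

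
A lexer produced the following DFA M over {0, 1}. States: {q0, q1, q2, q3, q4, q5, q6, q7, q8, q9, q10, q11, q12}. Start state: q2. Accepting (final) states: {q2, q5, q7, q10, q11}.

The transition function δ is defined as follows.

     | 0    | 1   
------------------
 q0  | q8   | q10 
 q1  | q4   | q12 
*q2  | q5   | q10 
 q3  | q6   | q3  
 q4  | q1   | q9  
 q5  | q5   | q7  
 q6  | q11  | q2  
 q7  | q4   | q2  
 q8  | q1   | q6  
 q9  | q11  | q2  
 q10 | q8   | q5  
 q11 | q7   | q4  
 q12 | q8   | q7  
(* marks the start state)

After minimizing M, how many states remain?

7

First remove the unreachable states {q0,q3}; 11 states remain.
Start with accepting vs non-accepting: {q2,q5,q7,q10,q11} | {q1,q4,q6,q8,q9,q12}.
On input 0, block {q2,q5,q7,q10,q11} splits into {q2,q5,q11} and {q7,q10}.
Split {q2,q5,q11} by δ(·,0) → {q2,q5} and {q11}.
Refine {q1,q4,q6,q8,q9,q12} on symbol 0: members go to different blocks, giving {q1,q4,q8,q12} and {q6,q9}.
On input 1, block {q1,q4,q8,q12} splits into {q4,q8} and {q1} and {q12}.
Stable partition: {q2,q5} | {q4,q8} | {q7,q10} | {q11} | {q6,q9} | {q1} | {q12} — 7 equivalence classes.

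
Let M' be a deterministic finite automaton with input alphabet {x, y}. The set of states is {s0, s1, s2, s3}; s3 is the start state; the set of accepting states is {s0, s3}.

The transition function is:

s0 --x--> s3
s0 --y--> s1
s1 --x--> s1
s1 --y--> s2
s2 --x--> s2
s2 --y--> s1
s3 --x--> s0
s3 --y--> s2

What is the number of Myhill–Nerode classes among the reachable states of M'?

2

Start with accepting vs non-accepting: {s0,s3} | {s1,s2}.
The partition is now stable with 2 blocks: {s0,s3} | {s1,s2}.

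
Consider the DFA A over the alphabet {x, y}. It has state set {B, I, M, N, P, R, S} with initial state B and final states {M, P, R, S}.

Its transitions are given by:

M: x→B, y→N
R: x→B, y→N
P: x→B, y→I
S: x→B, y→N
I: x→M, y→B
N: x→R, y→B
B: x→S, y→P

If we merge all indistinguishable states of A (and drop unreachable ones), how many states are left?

All states are reachable from the start state.
Initial partition by acceptance: {M,P,R,S} | {B,I,N}.
Split {B,I,N} by δ(·,y) → {I,N} and {B}.
Stable partition: {M,P,R,S} | {I,N} | {B} — 3 equivalence classes.

3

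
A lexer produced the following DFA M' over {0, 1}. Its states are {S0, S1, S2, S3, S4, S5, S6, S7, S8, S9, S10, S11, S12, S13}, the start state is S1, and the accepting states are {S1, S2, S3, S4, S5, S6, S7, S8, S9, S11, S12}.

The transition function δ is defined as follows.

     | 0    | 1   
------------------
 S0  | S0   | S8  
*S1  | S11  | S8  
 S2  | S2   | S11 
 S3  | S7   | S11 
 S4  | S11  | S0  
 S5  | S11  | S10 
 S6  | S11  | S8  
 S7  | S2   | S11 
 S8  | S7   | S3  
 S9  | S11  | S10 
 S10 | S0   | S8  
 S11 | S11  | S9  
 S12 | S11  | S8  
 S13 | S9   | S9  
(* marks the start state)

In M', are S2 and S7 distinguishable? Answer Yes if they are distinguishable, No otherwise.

First remove the unreachable states {S4,S5,S6,S12,S13}; 9 states remain.
Start with accepting vs non-accepting: {S1,S2,S3,S7,S8,S9,S11} | {S0,S10}.
Split {S1,S2,S3,S7,S8,S9,S11} by δ(·,1) → {S1,S2,S3,S7,S8,S11} and {S9}.
Split {S1,S2,S3,S7,S8,S11} by δ(·,1) → {S1,S2,S3,S7,S8} and {S11}.
Refine {S1,S2,S3,S7,S8} on symbol 0: members go to different blocks, giving {S2,S3,S7,S8} and {S1}.
On input 1, block {S2,S3,S7,S8} splits into {S2,S3,S7} and {S8}.
The partition is now stable with 6 blocks: {S2,S3,S7} | {S0,S10} | {S9} | {S11} | {S1} | {S8}.
S2 and S7 lie in the same block of the stable partition, so they are equivalent — no string distinguishes them.

No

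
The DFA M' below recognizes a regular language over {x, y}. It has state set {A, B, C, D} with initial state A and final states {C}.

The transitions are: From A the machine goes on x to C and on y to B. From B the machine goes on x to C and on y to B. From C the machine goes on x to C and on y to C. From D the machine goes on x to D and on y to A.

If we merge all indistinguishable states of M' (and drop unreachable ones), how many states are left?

2

States {D} cannot be reached from the start state, so discard them.
Start with accepting vs non-accepting: {C} | {A,B}.
The partition is now stable with 2 blocks: {C} | {A,B}.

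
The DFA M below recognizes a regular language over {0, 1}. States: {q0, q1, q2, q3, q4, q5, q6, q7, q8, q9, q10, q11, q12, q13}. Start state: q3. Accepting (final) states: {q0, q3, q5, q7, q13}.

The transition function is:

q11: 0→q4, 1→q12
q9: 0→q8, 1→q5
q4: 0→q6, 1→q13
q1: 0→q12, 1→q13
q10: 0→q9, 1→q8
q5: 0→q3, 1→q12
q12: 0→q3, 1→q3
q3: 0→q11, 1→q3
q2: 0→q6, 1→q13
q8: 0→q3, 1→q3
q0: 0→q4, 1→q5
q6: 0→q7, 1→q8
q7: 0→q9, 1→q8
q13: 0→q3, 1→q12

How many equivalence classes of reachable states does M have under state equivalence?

8

States {q0,q1,q2,q10} cannot be reached from the start state, so discard them.
P0 = {q3,q5,q7,q13} | {q4,q6,q8,q9,q11,q12}.
Split {q3,q5,q7,q13} by δ(·,0) → {q3,q7} and {q5,q13}.
Split {q3,q7} by δ(·,1) → {q3} and {q7}.
Refine {q4,q6,q8,q9,q11,q12} on symbol 0: members go to different blocks, giving {q4,q9,q11} and {q8,q12} and {q6}.
On input 0, block {q4,q9,q11} splits into {q4} and {q9} and {q11}.
No further refinement is possible. Final partition (8 blocks): {q3} | {q4} | {q5,q13} | {q7} | {q8,q12} | {q6} | {q9} | {q11}.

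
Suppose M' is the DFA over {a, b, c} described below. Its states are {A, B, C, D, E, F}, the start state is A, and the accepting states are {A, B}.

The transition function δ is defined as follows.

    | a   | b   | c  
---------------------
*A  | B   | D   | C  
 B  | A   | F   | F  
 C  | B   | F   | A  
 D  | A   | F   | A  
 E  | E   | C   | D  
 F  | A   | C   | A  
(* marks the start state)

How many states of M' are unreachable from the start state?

1

No path from A leads to E; the other 5 states are all reachable.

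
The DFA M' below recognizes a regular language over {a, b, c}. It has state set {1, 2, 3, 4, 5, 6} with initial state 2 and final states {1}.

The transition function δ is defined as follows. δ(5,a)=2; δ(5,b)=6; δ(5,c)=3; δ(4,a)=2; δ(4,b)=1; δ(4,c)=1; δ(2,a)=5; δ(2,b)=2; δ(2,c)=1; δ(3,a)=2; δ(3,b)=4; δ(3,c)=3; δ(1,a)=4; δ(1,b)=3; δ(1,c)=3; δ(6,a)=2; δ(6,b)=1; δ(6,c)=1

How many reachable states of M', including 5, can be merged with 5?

2

Every state is reachable, so we keep all 6.
Start with accepting vs non-accepting: {1} | {2,3,4,5,6}.
On input b, block {2,3,4,5,6} splits into {2,3,5} and {4,6}.
Split {2,3,5} by δ(·,b) → {3,5} and {2}.
No further refinement is possible. Final partition (4 blocks): {1} | {3,5} | {4,6} | {2}.
The equivalence class containing 5 is {3,5}, of size 2.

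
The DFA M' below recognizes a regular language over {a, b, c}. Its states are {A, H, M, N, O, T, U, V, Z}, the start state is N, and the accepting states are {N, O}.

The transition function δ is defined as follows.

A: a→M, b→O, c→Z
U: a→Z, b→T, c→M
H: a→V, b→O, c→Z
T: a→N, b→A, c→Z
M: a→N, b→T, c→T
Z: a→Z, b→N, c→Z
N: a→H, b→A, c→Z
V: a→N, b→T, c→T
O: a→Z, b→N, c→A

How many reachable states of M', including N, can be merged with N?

First remove the unreachable states {U}; 8 states remain.
Initial partition by acceptance: {N,O} | {A,H,M,T,V,Z}.
Refine {N,O} on symbol b: members go to different blocks, giving {N} and {O}.
Split {A,H,M,T,V,Z} by δ(·,a) → {A,H,Z} and {M,T,V}.
Refine {A,H,Z} on symbol a: members go to different blocks, giving {A,H} and {Z}.
Split {M,T,V} by δ(·,b) → {M,V} and {T}.
The partition is now stable with 6 blocks: {N} | {A,H} | {O} | {M,V} | {Z} | {T}.
State N belongs to the block {N}, which has 1 states.

1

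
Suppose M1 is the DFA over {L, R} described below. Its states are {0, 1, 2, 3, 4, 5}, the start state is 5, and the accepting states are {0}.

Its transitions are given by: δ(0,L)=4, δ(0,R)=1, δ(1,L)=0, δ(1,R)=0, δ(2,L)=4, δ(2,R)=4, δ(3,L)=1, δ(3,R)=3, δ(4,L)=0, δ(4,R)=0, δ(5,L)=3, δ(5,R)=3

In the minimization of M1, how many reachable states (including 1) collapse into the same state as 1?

Reachable states from the start: {0,1,3,4,5}. Unreachable: {2} — drop them.
Initial partition by acceptance: {0} | {1,3,4,5}.
Split {1,3,4,5} by δ(·,L) → {1,4} and {3,5}.
On input L, block {3,5} splits into {3} and {5}.
No further refinement is possible. Final partition (4 blocks): {0} | {1,4} | {3} | {5}.
The equivalence class containing 1 is {1,4}, of size 2.

2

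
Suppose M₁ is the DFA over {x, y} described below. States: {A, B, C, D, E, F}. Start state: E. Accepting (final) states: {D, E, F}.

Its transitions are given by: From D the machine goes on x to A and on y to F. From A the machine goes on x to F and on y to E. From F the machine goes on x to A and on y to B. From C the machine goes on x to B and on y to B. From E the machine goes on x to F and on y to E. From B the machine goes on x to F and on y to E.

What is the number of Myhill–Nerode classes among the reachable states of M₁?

Reachable states from the start: {A,B,E,F}. Unreachable: {C,D} — drop them.
P0 = {E,F} | {A,B}.
Refine {E,F} on symbol x: members go to different blocks, giving {E} and {F}.
No further refinement is possible. Final partition (3 blocks): {E} | {A,B} | {F}.

3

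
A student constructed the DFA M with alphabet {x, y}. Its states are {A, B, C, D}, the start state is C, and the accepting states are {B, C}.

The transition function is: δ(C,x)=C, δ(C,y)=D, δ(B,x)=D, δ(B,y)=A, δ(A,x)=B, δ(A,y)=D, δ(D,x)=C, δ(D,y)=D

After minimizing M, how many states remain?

2

Reachable states from the start: {C,D}. Unreachable: {A,B} — drop them.
Start with accepting vs non-accepting: {C} | {D}.
No further refinement is possible. Final partition (2 blocks): {C} | {D}.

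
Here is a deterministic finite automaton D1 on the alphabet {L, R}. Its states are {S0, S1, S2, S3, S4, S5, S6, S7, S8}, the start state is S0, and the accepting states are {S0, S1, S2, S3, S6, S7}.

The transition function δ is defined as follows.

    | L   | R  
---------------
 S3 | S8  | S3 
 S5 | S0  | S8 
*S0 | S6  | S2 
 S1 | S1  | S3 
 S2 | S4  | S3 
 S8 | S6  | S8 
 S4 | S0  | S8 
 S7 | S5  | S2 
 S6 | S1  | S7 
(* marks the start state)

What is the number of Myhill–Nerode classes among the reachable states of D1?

Start with accepting vs non-accepting: {S0,S1,S2,S3,S6,S7} | {S4,S5,S8}.
Split {S0,S1,S2,S3,S6,S7} by δ(·,L) → {S0,S1,S6} and {S2,S3,S7}.
No further refinement is possible. Final partition (3 blocks): {S0,S1,S6} | {S4,S5,S8} | {S2,S3,S7}.

3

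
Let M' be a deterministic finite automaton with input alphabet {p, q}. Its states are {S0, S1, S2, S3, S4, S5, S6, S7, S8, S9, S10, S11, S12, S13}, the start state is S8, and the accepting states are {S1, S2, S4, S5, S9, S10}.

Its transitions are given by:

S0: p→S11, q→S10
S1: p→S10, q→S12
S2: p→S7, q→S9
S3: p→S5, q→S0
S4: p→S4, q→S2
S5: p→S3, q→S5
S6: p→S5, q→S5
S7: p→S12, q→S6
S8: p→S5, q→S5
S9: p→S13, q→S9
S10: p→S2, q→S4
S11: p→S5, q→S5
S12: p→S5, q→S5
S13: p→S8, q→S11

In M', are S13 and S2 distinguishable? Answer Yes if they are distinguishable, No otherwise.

Yes

States {S1} cannot be reached from the start state, so discard them.
P0 = {S2,S4,S5,S9,S10} | {S0,S3,S6,S7,S8,S11,S12,S13}.
Refine {S2,S4,S5,S9,S10} on symbol p: members go to different blocks, giving {S2,S5,S9} and {S4,S10}.
On input p, block {S0,S3,S6,S7,S8,S11,S12,S13} splits into {S3,S6,S8,S11,S12} and {S0,S7,S13}.
Split {S2,S5,S9} by δ(·,p) → {S2,S9} and {S5}.
Refine {S3,S6,S8,S11,S12} on symbol q: members go to different blocks, giving {S6,S8,S11,S12} and {S3}.
Split {S4,S10} by δ(·,p) → {S4} and {S10}.
On input q, block {S0,S7,S13} splits into {S7,S13} and {S0}.
The partition is now stable with 8 blocks: {S2,S9} | {S6,S8,S11,S12} | {S4} | {S7,S13} | {S5} | {S3} | {S10} | {S0}.
S13 and S2 end up in different blocks, so they are distinguishable. For instance, the string 'ε' is accepted from only S2.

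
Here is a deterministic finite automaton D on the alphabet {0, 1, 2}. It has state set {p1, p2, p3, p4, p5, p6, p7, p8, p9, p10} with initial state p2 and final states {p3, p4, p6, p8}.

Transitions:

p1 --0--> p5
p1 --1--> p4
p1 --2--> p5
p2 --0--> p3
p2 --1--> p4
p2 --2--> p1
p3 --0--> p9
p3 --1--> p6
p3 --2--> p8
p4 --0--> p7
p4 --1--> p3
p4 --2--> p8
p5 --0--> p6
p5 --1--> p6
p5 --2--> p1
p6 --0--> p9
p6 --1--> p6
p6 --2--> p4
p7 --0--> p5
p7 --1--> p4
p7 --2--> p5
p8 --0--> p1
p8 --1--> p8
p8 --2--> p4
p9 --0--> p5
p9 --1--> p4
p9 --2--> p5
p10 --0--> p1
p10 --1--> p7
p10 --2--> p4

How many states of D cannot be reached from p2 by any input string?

Starting at p2 and following transitions, the reachable set is {p1, p2, p3, p4, p5, p6, p7, p8, p9}. That leaves p10 unreachable — 1 in total.

1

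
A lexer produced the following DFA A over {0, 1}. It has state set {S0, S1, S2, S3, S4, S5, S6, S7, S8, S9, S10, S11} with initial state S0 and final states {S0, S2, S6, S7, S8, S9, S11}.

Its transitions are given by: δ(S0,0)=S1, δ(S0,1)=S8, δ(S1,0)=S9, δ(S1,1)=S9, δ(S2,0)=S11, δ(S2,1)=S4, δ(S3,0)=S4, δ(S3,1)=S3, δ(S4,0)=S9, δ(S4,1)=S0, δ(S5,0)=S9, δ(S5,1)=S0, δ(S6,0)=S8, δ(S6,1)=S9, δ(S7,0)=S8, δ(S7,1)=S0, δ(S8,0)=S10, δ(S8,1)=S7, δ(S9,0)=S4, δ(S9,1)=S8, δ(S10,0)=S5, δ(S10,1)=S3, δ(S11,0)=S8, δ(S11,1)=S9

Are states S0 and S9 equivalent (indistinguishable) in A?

Yes

States {S2,S6,S11} cannot be reached from the start state, so discard them.
Start with accepting vs non-accepting: {S0,S7,S8,S9} | {S1,S3,S4,S5,S10}.
Refine {S0,S7,S8,S9} on symbol 0: members go to different blocks, giving {S0,S8,S9} and {S7}.
On input 1, block {S0,S8,S9} splits into {S0,S9} and {S8}.
On input 0, block {S1,S3,S4,S5,S10} splits into {S1,S4,S5} and {S3,S10}.
No further refinement is possible. Final partition (5 blocks): {S0,S9} | {S1,S4,S5} | {S7} | {S8} | {S3,S10}.
S0 and S9 lie in the same block of the stable partition, so they are equivalent — no string distinguishes them.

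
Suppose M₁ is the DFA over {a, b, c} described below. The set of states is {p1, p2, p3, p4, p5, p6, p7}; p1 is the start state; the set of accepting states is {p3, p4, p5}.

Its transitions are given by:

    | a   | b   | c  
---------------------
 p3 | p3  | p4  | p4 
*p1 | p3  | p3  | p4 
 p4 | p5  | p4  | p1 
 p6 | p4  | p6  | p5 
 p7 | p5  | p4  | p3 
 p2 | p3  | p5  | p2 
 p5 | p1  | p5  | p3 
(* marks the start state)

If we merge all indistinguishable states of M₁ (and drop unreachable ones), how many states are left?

4

Reachable states from the start: {p1,p3,p4,p5}. Unreachable: {p2,p6,p7} — drop them.
P0 = {p3,p4,p5} | {p1}.
Split {p3,p4,p5} by δ(·,a) → {p3,p4} and {p5}.
Split {p3,p4} by δ(·,a) → {p3} and {p4}.
No further refinement is possible. Final partition (4 blocks): {p3} | {p1} | {p5} | {p4}.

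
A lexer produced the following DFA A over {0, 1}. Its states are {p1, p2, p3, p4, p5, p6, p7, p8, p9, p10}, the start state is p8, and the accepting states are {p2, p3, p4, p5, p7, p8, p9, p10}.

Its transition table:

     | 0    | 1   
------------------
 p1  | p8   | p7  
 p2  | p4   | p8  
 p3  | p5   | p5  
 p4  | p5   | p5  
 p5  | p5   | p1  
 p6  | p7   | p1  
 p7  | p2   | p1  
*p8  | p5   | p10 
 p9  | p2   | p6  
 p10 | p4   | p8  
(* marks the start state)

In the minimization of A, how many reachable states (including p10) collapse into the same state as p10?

2

Reachable states from the start: {p1,p2,p4,p5,p7,p8,p10}. Unreachable: {p3,p6,p9} — drop them.
Start with accepting vs non-accepting: {p2,p4,p5,p7,p8,p10} | {p1}.
Split {p2,p4,p5,p7,p8,p10} by δ(·,1) → {p2,p4,p8,p10} and {p5,p7}.
On input 0, block {p2,p4,p8,p10} splits into {p2,p10} and {p4,p8}.
Split {p5,p7} by δ(·,0) → {p5} and {p7}.
Split {p4,p8} by δ(·,1) → {p4} and {p8}.
The partition is now stable with 6 blocks: {p2,p10} | {p1} | {p5} | {p4} | {p7} | {p8}.
The equivalence class containing p10 is {p2,p10}, of size 2.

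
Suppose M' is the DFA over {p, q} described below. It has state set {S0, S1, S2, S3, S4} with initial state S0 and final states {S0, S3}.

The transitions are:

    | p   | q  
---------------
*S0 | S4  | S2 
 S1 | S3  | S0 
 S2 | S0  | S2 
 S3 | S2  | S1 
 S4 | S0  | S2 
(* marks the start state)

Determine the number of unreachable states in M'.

2

No path from S0 leads to S1, S3; the other 3 states are all reachable.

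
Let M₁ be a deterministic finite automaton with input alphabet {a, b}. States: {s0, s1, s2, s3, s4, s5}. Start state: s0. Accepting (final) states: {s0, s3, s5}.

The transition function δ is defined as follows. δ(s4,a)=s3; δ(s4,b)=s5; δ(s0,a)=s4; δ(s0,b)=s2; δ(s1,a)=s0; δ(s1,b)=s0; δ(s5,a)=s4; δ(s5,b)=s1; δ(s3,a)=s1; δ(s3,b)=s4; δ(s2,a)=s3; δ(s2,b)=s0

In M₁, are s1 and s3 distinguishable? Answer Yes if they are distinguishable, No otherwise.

Yes

All states are reachable from the start state.
Start with accepting vs non-accepting: {s0,s3,s5} | {s1,s2,s4}.
The partition is now stable with 2 blocks: {s0,s3,s5} | {s1,s2,s4}.
s1 and s3 end up in different blocks, so they are distinguishable. For instance, the string 'ε' is accepted from only s3.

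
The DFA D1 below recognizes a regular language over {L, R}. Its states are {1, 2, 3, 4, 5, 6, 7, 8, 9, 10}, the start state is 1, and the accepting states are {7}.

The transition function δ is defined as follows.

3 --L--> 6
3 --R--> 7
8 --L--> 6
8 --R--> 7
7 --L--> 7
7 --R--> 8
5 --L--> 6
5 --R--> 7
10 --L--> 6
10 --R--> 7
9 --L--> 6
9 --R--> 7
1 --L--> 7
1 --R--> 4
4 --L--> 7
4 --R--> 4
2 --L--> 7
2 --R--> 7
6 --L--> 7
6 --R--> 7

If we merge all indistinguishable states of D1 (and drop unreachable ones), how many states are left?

4

First remove the unreachable states {2,3,5,9,10}; 5 states remain.
P0 = {7} | {1,4,6,8}.
On input L, block {1,4,6,8} splits into {1,4,6} and {8}.
Split {1,4,6} by δ(·,R) → {1,4} and {6}.
No further refinement is possible. Final partition (4 blocks): {7} | {1,4} | {8} | {6}.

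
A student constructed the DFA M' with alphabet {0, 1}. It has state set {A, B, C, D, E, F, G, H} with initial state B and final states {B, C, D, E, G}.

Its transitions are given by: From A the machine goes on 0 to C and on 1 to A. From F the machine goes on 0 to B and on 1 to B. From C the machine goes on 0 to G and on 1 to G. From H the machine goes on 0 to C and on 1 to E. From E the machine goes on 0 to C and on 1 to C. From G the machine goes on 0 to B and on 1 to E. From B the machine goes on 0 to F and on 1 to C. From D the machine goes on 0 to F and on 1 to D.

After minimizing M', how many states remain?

First remove the unreachable states {A,D,H}; 5 states remain.
P0 = {B,C,E,G} | {F}.
Refine {B,C,E,G} on symbol 0: members go to different blocks, giving {C,E,G} and {B}.
Refine {C,E,G} on symbol 0: members go to different blocks, giving {C,E} and {G}.
Split {C,E} by δ(·,0) → {C} and {E}.
No further refinement is possible. Final partition (5 blocks): {C} | {F} | {B} | {G} | {E}.

5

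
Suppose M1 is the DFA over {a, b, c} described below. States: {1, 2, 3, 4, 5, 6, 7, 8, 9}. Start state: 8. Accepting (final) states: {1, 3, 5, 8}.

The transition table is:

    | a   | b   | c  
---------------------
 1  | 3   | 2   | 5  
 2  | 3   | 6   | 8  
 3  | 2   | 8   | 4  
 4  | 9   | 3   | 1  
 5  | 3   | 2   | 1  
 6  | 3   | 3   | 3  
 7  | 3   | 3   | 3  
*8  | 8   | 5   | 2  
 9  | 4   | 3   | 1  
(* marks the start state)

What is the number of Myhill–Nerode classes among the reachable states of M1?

6

Reachable states from the start: {1,2,3,4,5,6,8,9}. Unreachable: {7} — drop them.
Initial partition by acceptance: {1,3,5,8} | {2,4,6,9}.
Split {1,3,5,8} by δ(·,a) → {1,5,8} and {3}.
Refine {1,5,8} on symbol a: members go to different blocks, giving {1,5} and {8}.
Refine {2,4,6,9} on symbol a: members go to different blocks, giving {2,6} and {4,9}.
Split {2,6} by δ(·,b) → {2} and {6}.
No further refinement is possible. Final partition (6 blocks): {1,5} | {2} | {3} | {8} | {4,9} | {6}.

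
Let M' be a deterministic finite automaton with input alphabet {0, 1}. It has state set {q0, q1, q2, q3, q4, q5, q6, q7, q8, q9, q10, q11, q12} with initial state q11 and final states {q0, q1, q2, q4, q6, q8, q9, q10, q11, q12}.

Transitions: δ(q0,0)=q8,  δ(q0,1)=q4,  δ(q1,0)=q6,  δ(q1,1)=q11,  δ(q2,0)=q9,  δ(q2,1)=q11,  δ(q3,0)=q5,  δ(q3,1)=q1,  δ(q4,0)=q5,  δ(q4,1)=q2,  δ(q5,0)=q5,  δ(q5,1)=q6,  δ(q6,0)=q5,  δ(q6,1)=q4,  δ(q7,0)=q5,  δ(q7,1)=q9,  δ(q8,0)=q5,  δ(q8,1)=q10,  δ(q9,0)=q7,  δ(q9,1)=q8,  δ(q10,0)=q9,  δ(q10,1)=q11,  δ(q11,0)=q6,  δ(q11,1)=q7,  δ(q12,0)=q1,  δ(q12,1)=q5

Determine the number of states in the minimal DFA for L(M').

5

States {q0,q1,q3,q12} cannot be reached from the start state, so discard them.
P0 = {q2,q4,q6,q8,q9,q10,q11} | {q5,q7}.
Split {q2,q4,q6,q8,q9,q10,q11} by δ(·,0) → {q4,q6,q8,q9} and {q2,q10,q11}.
Refine {q4,q6,q8,q9} on symbol 1: members go to different blocks, giving {q4,q8} and {q6,q9}.
On input 1, block {q2,q10,q11} splits into {q2,q10} and {q11}.
No further refinement is possible. Final partition (5 blocks): {q4,q8} | {q5,q7} | {q2,q10} | {q6,q9} | {q11}.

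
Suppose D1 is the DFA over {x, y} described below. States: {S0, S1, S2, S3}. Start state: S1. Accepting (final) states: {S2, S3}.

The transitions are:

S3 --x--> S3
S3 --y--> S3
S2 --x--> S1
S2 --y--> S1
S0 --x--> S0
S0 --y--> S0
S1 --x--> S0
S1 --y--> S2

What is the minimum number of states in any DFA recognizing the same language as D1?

3

Reachable states from the start: {S0,S1,S2}. Unreachable: {S3} — drop them.
Start with accepting vs non-accepting: {S2} | {S0,S1}.
Refine {S0,S1} on symbol y: members go to different blocks, giving {S0} and {S1}.
The partition is now stable with 3 blocks: {S2} | {S0} | {S1}.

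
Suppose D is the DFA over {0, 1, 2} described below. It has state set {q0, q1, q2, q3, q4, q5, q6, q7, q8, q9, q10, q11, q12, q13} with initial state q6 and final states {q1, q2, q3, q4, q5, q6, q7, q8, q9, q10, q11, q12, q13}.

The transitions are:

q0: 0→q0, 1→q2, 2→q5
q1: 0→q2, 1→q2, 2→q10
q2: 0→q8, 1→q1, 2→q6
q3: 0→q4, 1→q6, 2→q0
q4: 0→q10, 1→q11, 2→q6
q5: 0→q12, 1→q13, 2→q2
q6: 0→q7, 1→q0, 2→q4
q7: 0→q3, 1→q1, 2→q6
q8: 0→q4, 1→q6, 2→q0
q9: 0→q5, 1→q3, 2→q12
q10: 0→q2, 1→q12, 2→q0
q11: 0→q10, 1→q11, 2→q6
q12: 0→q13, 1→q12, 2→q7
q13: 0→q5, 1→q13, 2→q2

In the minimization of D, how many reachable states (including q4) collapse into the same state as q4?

2

Reachable states from the start: {q0,q1,q2,q3,q4,q5,q6,q7,q8,q10,q11,q12,q13}. Unreachable: {q9} — drop them.
Start with accepting vs non-accepting: {q1,q2,q3,q4,q5,q6,q7,q8,q10,q11,q12,q13} | {q0}.
Refine {q1,q2,q3,q4,q5,q6,q7,q8,q10,q11,q12,q13} on symbol 1: members go to different blocks, giving {q1,q2,q3,q4,q5,q7,q8,q10,q11,q12,q13} and {q6}.
On input 1, block {q1,q2,q3,q4,q5,q7,q8,q10,q11,q12,q13} splits into {q1,q2,q4,q5,q7,q10,q11,q12,q13} and {q3,q8}.
Refine {q1,q2,q4,q5,q7,q10,q11,q12,q13} on symbol 0: members go to different blocks, giving {q1,q4,q5,q10,q11,q12,q13} and {q2,q7}.
Refine {q1,q4,q5,q10,q11,q12,q13} on symbol 0: members go to different blocks, giving {q4,q5,q11,q12,q13} and {q1,q10}.
Split {q4,q5,q11,q12,q13} by δ(·,0) → {q5,q12,q13} and {q4,q11}.
Refine {q1,q10} on symbol 1: members go to different blocks, giving {q1} and {q10}.
No further refinement is possible. Final partition (8 blocks): {q5,q12,q13} | {q0} | {q6} | {q3,q8} | {q2,q7} | {q1} | {q4,q11} | {q10}.
State q4 belongs to the block {q4,q11}, which has 2 states.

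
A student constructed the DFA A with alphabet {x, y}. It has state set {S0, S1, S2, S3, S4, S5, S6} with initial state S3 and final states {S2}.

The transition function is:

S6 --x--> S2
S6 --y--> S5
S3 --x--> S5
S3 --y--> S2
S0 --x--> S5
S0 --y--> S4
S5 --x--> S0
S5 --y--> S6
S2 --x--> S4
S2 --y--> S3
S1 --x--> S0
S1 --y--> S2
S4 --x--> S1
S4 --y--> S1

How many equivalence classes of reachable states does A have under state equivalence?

7

Every state is reachable, so we keep all 7.
Initial partition by acceptance: {S2} | {S0,S1,S3,S4,S5,S6}.
Refine {S0,S1,S3,S4,S5,S6} on symbol x: members go to different blocks, giving {S0,S1,S3,S4,S5} and {S6}.
Split {S0,S1,S3,S4,S5} by δ(·,y) → {S0,S4} and {S1,S3} and {S5}.
On input x, block {S0,S4} splits into {S0} and {S4}.
Refine {S1,S3} on symbol x: members go to different blocks, giving {S1} and {S3}.
Stable partition: {S2} | {S0} | {S6} | {S1} | {S5} | {S4} | {S3} — 7 equivalence classes.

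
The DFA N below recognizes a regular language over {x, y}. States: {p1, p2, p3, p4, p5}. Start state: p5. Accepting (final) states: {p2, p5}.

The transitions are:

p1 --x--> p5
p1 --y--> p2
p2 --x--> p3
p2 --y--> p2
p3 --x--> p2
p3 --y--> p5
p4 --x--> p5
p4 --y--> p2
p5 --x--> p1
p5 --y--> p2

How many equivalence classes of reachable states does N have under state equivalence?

2

Reachable states from the start: {p1,p2,p3,p5}. Unreachable: {p4} — drop them.
Start with accepting vs non-accepting: {p2,p5} | {p1,p3}.
The partition is now stable with 2 blocks: {p2,p5} | {p1,p3}.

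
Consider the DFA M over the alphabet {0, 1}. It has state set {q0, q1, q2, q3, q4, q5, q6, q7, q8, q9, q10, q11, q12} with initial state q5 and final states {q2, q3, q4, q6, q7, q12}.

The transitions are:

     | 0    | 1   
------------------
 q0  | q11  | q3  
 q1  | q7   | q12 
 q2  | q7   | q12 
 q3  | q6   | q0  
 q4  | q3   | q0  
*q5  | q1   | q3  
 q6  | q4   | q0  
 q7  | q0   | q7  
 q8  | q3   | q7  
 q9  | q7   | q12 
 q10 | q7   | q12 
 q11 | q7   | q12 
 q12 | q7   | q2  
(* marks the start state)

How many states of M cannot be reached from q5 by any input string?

No path from q5 leads to q8, q9, q10; the other 10 states are all reachable.

3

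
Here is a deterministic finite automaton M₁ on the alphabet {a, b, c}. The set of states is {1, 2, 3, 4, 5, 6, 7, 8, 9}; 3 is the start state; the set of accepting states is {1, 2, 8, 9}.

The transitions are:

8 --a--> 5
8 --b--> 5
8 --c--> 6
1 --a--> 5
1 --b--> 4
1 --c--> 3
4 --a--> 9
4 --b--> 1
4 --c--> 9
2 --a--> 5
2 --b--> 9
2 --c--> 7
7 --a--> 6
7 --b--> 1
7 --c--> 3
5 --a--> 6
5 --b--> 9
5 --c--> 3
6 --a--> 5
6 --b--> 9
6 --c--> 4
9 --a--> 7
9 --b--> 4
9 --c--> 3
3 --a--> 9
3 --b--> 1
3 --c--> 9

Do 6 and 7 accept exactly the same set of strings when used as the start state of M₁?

Reachable states from the start: {1,3,4,5,6,7,9}. Unreachable: {2,8} — drop them.
Initial partition by acceptance: {1,9} | {3,4,5,6,7}.
On input a, block {3,4,5,6,7} splits into {5,6,7} and {3,4}.
No further refinement is possible. Final partition (3 blocks): {1,9} | {5,6,7} | {3,4}.
6 and 7 lie in the same block of the stable partition, so they are equivalent — no string distinguishes them.

Yes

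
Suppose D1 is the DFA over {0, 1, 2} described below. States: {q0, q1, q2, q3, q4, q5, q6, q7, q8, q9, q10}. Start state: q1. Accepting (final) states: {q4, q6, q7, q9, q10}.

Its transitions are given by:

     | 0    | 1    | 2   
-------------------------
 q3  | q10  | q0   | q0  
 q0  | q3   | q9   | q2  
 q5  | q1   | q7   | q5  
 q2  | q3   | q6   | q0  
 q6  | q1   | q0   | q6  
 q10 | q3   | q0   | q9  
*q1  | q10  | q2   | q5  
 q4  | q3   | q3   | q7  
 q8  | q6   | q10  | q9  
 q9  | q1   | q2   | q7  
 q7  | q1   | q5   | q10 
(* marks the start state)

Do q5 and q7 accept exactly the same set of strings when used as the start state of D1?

No

First remove the unreachable states {q4,q8}; 9 states remain.
P0 = {q6,q7,q9,q10} | {q0,q1,q2,q3,q5}.
On input 0, block {q0,q1,q2,q3,q5} splits into {q0,q2,q5} and {q1,q3}.
No further refinement is possible. Final partition (3 blocks): {q6,q7,q9,q10} | {q0,q2,q5} | {q1,q3}.
q5 and q7 end up in different blocks, so they are distinguishable. For instance, the string 'ε' is accepted from only q7.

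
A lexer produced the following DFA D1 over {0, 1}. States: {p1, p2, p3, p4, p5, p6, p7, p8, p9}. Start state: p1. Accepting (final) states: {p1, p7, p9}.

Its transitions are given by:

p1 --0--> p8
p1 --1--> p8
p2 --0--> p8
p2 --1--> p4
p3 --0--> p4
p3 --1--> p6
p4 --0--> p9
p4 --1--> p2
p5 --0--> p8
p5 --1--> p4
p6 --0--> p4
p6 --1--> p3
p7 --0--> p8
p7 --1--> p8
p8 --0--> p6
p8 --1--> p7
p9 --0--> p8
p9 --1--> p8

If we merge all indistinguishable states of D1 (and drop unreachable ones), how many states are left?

States {p5} cannot be reached from the start state, so discard them.
Start with accepting vs non-accepting: {p1,p7,p9} | {p2,p3,p4,p6,p8}.
On input 0, block {p2,p3,p4,p6,p8} splits into {p2,p3,p6,p8} and {p4}.
Refine {p2,p3,p6,p8} on symbol 0: members go to different blocks, giving {p2,p8} and {p3,p6}.
Split {p2,p8} by δ(·,0) → {p2} and {p8}.
Stable partition: {p1,p7,p9} | {p2} | {p4} | {p3,p6} | {p8} — 5 equivalence classes.

5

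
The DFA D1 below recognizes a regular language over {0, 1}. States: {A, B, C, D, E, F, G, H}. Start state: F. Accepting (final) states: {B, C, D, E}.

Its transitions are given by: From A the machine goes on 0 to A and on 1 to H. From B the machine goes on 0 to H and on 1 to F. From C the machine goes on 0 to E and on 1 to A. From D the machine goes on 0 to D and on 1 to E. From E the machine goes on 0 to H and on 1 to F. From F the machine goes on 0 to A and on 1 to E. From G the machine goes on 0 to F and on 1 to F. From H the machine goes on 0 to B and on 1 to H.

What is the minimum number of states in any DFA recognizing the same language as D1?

Reachable states from the start: {A,B,E,F,H}. Unreachable: {C,D,G} — drop them.
Initial partition by acceptance: {B,E} | {A,F,H}.
On input 0, block {A,F,H} splits into {A,F} and {H}.
On input 1, block {A,F} splits into {A} and {F}.
The partition is now stable with 4 blocks: {B,E} | {A} | {H} | {F}.

4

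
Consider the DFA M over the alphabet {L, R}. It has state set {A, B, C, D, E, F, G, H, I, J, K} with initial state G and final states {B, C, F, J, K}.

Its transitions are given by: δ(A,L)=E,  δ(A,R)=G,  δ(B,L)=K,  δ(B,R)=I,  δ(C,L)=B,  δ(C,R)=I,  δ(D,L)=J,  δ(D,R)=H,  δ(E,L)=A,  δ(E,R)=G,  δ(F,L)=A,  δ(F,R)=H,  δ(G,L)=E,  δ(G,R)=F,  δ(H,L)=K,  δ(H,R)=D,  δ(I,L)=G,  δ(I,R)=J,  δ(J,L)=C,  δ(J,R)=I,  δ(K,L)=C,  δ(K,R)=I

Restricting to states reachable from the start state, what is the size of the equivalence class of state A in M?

2

P0 = {B,C,F,J,K} | {A,D,E,G,H,I}.
Split {B,C,F,J,K} by δ(·,L) → {B,C,J,K} and {F}.
Refine {A,D,E,G,H,I} on symbol L: members go to different blocks, giving {A,E,G,I} and {D,H}.
Split {A,E,G,I} by δ(·,R) → {A,E} and {G} and {I}.
No further refinement is possible. Final partition (6 blocks): {B,C,J,K} | {A,E} | {F} | {D,H} | {G} | {I}.
State A belongs to the block {A,E}, which has 2 states.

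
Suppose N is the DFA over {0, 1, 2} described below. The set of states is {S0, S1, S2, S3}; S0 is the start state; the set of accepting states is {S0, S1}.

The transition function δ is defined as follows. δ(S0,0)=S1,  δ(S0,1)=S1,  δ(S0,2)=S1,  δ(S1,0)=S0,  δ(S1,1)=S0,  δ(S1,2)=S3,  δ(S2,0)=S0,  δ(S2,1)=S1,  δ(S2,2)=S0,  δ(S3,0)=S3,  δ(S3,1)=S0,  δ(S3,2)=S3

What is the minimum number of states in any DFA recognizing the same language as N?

3

Reachable states from the start: {S0,S1,S3}. Unreachable: {S2} — drop them.
Start with accepting vs non-accepting: {S0,S1} | {S3}.
On input 2, block {S0,S1} splits into {S0} and {S1}.
Stable partition: {S0} | {S3} | {S1} — 3 equivalence classes.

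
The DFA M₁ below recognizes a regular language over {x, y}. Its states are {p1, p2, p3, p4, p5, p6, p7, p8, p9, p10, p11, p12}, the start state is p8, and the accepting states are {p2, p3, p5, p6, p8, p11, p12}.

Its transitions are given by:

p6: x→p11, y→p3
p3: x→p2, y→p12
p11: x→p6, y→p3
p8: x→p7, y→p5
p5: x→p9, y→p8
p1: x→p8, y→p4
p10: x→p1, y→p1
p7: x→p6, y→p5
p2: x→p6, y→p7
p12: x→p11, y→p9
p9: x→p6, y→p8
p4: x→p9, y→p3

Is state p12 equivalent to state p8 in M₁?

First remove the unreachable states {p1,p4,p10}; 9 states remain.
Initial partition by acceptance: {p2,p3,p5,p6,p8,p11,p12} | {p7,p9}.
Refine {p2,p3,p5,p6,p8,p11,p12} on symbol x: members go to different blocks, giving {p2,p3,p6,p11,p12} and {p5,p8}.
Refine {p2,p3,p6,p11,p12} on symbol y: members go to different blocks, giving {p3,p6,p11} and {p2,p12}.
On input x, block {p3,p6,p11} splits into {p6,p11} and {p3}.
Stable partition: {p6,p11} | {p7,p9} | {p5,p8} | {p2,p12} | {p3} — 5 equivalence classes.
p12 and p8 end up in different blocks, so they are distinguishable. For instance, the string 'x' is accepted from only p12.

No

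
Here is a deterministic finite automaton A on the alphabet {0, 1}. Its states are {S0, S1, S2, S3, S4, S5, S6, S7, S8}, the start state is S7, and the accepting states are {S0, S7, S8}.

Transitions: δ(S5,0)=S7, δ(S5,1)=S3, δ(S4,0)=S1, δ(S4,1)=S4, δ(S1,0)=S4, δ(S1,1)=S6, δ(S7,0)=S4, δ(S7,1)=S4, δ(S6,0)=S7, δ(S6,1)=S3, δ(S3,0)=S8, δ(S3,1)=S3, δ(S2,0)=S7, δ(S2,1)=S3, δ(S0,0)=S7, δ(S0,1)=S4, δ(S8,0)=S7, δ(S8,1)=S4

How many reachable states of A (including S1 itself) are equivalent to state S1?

1

States {S0,S2,S5} cannot be reached from the start state, so discard them.
P0 = {S7,S8} | {S1,S3,S4,S6}.
Refine {S7,S8} on symbol 0: members go to different blocks, giving {S7} and {S8}.
On input 0, block {S1,S3,S4,S6} splits into {S1,S4} and {S3} and {S6}.
Split {S1,S4} by δ(·,1) → {S1} and {S4}.
Stable partition: {S7} | {S1} | {S8} | {S3} | {S6} | {S4} — 6 equivalence classes.
State S1 belongs to the block {S1}, which has 1 states.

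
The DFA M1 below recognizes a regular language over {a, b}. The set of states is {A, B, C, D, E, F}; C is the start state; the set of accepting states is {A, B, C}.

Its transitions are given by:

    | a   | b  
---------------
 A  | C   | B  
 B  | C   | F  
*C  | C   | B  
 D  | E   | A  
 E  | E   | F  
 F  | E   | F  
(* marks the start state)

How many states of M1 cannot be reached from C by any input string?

2

Starting at C and following transitions, the reachable set is {B, C, E, F}. That leaves A, D unreachable — 2 in total.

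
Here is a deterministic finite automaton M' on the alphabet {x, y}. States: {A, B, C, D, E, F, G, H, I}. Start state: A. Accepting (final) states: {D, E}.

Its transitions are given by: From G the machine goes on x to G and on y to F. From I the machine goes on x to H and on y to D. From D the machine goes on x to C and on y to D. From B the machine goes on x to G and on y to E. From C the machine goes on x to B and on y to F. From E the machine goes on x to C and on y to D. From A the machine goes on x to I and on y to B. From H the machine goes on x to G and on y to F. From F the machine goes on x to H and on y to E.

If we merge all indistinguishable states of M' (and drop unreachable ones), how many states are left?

P0 = {D,E} | {A,B,C,F,G,H,I}.
Split {A,B,C,F,G,H,I} by δ(·,y) → {A,C,G,H} and {B,F,I}.
Refine {A,C,G,H} on symbol x: members go to different blocks, giving {A,C} and {G,H}.
Stable partition: {D,E} | {A,C} | {B,F,I} | {G,H} — 4 equivalence classes.

4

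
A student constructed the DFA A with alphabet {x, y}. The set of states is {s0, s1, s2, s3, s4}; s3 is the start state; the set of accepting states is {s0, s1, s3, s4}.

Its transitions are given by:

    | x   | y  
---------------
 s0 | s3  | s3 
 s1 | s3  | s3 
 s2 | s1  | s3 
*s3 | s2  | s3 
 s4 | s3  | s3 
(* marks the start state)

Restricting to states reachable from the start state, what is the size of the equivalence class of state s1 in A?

1

Reachable states from the start: {s1,s2,s3}. Unreachable: {s0,s4} — drop them.
Initial partition by acceptance: {s1,s3} | {s2}.
Split {s1,s3} by δ(·,x) → {s1} and {s3}.
The partition is now stable with 3 blocks: {s1} | {s2} | {s3}.
State s1 belongs to the block {s1}, which has 1 states.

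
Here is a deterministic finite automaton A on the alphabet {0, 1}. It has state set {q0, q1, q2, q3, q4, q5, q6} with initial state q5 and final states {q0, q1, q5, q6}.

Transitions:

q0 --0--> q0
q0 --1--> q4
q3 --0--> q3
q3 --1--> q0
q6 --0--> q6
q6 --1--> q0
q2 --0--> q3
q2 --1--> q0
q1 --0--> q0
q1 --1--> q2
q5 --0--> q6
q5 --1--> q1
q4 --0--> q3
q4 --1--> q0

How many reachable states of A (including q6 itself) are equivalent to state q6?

2

Start with accepting vs non-accepting: {q0,q1,q5,q6} | {q2,q3,q4}.
Refine {q0,q1,q5,q6} on symbol 1: members go to different blocks, giving {q0,q1} and {q5,q6}.
Stable partition: {q0,q1} | {q2,q3,q4} | {q5,q6} — 3 equivalence classes.
The equivalence class containing q6 is {q5,q6}, of size 2.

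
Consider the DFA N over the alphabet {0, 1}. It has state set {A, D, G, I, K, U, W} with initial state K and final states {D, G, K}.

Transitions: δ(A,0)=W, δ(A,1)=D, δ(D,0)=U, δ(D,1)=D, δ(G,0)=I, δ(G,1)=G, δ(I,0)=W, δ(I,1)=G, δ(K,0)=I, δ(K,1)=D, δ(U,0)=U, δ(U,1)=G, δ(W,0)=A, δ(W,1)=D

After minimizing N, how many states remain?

Initial partition by acceptance: {D,G,K} | {A,I,U,W}.
No further refinement is possible. Final partition (2 blocks): {D,G,K} | {A,I,U,W}.

2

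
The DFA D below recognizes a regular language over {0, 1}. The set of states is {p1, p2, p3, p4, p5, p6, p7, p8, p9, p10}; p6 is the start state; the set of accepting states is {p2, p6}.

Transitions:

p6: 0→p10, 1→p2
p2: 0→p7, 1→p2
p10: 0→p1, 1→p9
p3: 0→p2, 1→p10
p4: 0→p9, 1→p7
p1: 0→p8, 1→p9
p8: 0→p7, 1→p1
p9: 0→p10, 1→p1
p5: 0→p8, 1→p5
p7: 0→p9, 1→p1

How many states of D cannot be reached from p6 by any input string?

3

Starting at p6 and following transitions, the reachable set is {p1, p2, p6, p7, p8, p9, p10}. That leaves p3, p4, p5 unreachable — 3 in total.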